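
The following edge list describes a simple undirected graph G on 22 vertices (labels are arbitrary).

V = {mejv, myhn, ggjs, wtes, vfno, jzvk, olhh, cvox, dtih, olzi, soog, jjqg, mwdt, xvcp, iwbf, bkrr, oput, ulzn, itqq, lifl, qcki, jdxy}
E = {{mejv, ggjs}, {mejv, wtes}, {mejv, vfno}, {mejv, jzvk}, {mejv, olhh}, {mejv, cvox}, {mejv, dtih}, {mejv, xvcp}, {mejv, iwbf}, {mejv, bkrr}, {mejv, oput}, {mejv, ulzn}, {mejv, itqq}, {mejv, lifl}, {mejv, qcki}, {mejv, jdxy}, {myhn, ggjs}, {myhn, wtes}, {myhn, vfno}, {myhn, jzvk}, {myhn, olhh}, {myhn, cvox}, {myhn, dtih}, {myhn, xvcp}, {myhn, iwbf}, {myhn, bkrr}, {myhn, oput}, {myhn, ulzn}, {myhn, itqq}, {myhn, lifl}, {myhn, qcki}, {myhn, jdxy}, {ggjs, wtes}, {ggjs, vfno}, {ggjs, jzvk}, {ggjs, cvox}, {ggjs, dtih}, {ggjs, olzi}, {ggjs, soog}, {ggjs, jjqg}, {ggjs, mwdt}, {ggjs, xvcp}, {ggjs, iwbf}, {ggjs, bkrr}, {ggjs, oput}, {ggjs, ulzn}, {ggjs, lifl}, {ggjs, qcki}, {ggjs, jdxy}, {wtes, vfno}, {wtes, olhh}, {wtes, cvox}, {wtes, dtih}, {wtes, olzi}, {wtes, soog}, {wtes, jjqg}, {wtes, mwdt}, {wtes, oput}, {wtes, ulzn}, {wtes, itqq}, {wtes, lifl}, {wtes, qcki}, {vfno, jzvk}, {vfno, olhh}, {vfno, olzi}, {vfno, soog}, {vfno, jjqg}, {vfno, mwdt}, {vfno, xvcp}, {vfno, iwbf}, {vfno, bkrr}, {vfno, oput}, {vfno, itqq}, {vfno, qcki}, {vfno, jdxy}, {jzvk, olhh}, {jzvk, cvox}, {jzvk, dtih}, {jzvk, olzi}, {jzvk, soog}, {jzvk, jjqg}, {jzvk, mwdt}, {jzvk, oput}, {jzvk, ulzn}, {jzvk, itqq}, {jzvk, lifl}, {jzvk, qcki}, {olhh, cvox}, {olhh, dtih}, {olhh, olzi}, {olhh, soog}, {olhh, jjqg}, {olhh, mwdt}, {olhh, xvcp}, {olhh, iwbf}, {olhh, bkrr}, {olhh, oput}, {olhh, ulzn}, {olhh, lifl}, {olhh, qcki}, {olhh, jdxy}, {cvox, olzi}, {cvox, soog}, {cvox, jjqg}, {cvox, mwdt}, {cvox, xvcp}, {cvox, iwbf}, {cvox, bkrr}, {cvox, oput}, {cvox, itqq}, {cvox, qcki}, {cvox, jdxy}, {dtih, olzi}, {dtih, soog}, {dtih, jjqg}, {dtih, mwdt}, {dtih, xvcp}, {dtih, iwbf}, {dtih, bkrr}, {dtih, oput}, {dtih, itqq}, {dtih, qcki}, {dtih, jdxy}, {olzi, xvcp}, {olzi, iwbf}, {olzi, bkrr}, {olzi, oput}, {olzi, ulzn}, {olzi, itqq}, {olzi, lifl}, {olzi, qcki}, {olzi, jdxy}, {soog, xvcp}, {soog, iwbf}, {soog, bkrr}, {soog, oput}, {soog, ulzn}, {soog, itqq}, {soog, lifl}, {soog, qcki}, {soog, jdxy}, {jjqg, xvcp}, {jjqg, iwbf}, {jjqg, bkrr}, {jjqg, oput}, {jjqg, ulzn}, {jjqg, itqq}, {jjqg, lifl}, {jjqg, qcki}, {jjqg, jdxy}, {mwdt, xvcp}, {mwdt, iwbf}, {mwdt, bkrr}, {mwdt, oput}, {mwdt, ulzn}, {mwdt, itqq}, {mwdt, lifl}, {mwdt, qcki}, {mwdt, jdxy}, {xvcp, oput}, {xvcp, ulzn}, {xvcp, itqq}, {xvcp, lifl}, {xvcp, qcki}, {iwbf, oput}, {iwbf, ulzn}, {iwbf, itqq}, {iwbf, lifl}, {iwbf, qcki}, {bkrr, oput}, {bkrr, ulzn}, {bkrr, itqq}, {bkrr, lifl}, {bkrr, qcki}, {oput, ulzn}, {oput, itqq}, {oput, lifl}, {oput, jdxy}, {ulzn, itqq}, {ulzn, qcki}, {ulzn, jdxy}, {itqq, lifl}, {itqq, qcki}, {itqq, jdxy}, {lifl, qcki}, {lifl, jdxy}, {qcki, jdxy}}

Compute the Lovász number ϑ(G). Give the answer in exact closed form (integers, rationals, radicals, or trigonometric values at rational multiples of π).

deg(soog) = 16; N(soog) = {ggjs, wtes, vfno, jzvk, olhh, cvox, dtih, xvcp, iwbf, bkrr, oput, ulzn, itqq, lifl, qcki, jdxy}.
N(olzi) = {ggjs, wtes, vfno, jzvk, olhh, cvox, dtih, xvcp, iwbf, bkrr, oput, ulzn, itqq, lifl, qcki, jdxy}, |N(olzi)| = 16.
N(bkrr) = {mejv, myhn, ggjs, vfno, olhh, cvox, dtih, olzi, soog, jjqg, mwdt, oput, ulzn, itqq, lifl, qcki}, |N(bkrr)| = 16.
N(ulzn) = {mejv, myhn, ggjs, wtes, jzvk, olhh, olzi, soog, jjqg, mwdt, xvcp, iwbf, bkrr, oput, itqq, qcki, jdxy}, |N(ulzn)| = 17.
G = K_{6,6,5,3,2}: α = 6 = χ(Ḡ), so ϑ = 6.
ϑ(G) ≈ 6.00000.
Check 6 ≤ 6 ≤ 6: collapsed.

6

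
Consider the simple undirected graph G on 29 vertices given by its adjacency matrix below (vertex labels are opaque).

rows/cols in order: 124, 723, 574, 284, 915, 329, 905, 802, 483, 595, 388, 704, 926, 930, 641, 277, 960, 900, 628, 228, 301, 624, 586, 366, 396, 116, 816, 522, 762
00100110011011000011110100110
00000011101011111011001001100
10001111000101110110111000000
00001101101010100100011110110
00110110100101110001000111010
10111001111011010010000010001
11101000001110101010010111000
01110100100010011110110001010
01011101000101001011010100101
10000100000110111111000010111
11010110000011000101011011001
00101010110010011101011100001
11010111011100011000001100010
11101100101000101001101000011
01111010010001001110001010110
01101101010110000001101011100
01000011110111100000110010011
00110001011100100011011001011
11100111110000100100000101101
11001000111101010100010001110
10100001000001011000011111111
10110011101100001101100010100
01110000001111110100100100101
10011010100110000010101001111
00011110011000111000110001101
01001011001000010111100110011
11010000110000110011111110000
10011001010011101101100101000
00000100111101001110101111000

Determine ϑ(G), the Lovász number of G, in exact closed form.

deg(388) = 14; N(388) = {124, 723, 284, 329, 905, 926, 930, 900, 228, 624, 586, 396, 116, 762}.
deg(124) = 14; N(124) = {574, 329, 905, 595, 388, 926, 930, 628, 228, 301, 624, 366, 816, 522}.
Vertex 396 has 14 neighbors: 284, 915, 329, 905, 595, 388, 641, 277, 960, 301, 624, 116, 816, 762.
Vertex 930 has 14 neighbors: 124, 723, 574, 915, 329, 483, 388, 641, 960, 228, 301, 586, 522, 762.
29-vertex 14-regular graph: strongly regular (29,14,6,7).
Distinct eigenvalues (to 6 d.p.): [14.0, 2.192582, -3.192582].
Lovász: ϑ = −29(-sqrt(29)/2 - 1/2)/(14+-(-sqrt(29)/2 - 1/2)) = sqrt(29).
Numerically 5.38516.

sqrt(29)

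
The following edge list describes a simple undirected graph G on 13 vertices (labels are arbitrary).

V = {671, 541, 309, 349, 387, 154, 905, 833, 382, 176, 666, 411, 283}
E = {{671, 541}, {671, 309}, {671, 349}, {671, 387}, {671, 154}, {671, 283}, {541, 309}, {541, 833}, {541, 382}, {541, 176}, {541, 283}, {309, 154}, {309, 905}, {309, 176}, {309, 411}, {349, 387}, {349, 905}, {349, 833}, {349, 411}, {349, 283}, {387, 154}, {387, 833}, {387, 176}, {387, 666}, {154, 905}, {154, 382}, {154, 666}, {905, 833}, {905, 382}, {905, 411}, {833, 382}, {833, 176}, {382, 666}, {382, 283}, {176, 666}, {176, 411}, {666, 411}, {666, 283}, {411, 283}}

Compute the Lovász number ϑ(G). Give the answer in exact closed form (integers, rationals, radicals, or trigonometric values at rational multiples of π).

sqrt(13)

N(411) = {309, 349, 905, 176, 666, 283}, |N(411)| = 6.
Vertex 349 has 6 neighbors: 671, 387, 905, 833, 411, 283.
deg(387) = 6; N(387) = {671, 349, 154, 833, 176, 666}.
Vertex 833 has 6 neighbors: 541, 349, 387, 905, 382, 176.
Every vertex has degree 6 (N=13); SR(13,6,2,3) — a Paley graph.
spec(A) ≈ [6.0, 1.30278, -2.30278] (distinct, 5 d.p.).
Lovász (edge-transitive): ϑ = −13·(-sqrt(13)/2 - 1/2)/((6)−(-sqrt(13)/2 - 1/2)) = sqrt(13).
ϑ(G) ≈ 3.60555.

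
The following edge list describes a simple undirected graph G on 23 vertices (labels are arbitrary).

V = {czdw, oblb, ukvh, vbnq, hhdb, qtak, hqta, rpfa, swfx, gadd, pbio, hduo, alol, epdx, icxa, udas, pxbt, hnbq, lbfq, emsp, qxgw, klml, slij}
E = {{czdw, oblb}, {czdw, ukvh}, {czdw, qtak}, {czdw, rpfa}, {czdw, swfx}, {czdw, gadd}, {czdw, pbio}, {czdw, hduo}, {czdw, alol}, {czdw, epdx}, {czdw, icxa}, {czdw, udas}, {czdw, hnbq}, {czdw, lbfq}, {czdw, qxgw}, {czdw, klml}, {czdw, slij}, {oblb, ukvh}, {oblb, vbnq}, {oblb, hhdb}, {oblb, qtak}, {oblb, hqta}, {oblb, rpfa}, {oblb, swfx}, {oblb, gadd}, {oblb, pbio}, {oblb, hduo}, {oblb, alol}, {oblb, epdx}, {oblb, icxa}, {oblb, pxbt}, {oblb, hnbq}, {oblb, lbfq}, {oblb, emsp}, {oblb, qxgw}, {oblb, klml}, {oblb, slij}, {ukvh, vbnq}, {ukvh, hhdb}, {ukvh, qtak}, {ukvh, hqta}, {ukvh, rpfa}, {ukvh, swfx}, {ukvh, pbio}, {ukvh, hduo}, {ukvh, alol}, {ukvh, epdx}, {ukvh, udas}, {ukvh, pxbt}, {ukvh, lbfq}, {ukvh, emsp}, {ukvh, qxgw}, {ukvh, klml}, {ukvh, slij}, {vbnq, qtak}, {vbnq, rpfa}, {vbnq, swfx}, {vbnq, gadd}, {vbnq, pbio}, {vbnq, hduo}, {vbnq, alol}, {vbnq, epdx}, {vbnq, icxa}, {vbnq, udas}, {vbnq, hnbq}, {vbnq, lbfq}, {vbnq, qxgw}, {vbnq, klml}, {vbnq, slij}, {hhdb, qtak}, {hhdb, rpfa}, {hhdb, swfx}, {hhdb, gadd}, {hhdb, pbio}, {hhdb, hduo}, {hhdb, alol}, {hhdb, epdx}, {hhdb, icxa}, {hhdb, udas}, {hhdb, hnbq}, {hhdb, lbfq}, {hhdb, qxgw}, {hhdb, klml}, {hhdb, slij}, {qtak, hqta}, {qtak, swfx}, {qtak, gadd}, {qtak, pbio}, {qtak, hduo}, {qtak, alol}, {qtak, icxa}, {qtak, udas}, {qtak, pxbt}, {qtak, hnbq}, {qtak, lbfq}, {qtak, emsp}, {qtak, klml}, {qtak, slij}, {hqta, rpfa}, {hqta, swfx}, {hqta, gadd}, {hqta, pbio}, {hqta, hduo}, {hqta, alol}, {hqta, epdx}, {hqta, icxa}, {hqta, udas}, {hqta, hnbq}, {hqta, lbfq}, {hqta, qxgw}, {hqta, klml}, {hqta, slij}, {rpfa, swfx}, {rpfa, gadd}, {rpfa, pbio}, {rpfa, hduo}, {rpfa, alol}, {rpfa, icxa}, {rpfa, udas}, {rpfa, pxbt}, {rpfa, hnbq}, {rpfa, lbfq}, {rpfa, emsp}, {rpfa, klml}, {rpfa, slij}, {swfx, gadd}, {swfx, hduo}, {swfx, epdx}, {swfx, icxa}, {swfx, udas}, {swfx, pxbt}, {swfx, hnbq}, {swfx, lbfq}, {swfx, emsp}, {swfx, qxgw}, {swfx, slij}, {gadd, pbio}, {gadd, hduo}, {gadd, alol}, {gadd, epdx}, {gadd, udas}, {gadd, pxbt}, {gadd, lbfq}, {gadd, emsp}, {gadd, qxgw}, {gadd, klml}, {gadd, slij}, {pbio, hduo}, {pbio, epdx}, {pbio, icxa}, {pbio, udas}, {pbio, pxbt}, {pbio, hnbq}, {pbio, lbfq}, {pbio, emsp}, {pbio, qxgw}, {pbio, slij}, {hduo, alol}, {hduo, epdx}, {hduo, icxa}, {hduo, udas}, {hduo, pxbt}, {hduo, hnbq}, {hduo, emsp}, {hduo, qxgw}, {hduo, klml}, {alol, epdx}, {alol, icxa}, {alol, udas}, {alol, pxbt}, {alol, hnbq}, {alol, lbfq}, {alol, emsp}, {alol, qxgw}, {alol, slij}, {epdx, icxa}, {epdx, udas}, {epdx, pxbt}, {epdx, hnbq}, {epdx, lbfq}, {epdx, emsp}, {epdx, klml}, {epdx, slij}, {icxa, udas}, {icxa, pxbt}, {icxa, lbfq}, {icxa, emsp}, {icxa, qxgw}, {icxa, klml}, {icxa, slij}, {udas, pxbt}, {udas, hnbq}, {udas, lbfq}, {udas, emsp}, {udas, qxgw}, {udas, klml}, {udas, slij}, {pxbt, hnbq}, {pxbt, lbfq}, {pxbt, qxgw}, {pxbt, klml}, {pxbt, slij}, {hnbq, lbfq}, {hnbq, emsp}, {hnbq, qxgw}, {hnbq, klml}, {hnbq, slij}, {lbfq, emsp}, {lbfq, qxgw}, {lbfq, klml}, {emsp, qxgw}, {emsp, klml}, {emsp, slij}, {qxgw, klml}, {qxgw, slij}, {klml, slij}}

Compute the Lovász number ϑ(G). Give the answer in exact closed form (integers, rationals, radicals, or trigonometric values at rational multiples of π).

Vertex alol has 19 neighbors: czdw, oblb, ukvh, vbnq, hhdb, qtak, hqta, rpfa, gadd, hduo, epdx, icxa, udas, pxbt, hnbq, lbfq, emsp, qxgw, slij.
N(gadd) = {czdw, oblb, vbnq, hhdb, qtak, hqta, rpfa, swfx, pbio, hduo, alol, epdx, udas, pxbt, lbfq, emsp, qxgw, klml, slij}, |N(gadd)| = 19.
deg(pbio) = 19; N(pbio) = {czdw, oblb, ukvh, vbnq, hhdb, qtak, hqta, rpfa, gadd, hduo, epdx, icxa, udas, pxbt, hnbq, lbfq, emsp, qxgw, slij}.
Vertex swfx has 19 neighbors: czdw, oblb, ukvh, vbnq, hhdb, qtak, hqta, rpfa, gadd, hduo, epdx, icxa, udas, pxbt, hnbq, lbfq, emsp, qxgw, slij.
K_{6,4,4,4,3,2} (perfect); ϑ(G) = α(G) = max{6,4,4,4,3,2} = 6.
Numerically 6.00000.
Sandwich: α(G)=6 ≤ ϑ(G)=6 ≤ χ(Ḡ)=6 (collapsed).

6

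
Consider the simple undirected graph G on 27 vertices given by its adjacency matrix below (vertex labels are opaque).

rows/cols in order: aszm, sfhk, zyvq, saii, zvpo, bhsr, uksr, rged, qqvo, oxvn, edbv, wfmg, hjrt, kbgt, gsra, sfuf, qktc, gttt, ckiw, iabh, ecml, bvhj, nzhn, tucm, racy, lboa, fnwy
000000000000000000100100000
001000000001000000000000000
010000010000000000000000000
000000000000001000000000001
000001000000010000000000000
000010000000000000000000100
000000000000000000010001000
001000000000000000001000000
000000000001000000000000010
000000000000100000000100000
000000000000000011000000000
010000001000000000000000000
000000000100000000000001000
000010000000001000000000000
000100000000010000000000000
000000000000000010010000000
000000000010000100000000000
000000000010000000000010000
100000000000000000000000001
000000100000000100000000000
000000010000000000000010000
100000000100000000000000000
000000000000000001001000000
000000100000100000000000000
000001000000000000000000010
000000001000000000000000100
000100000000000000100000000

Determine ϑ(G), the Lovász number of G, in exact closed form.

Vertex bvhj has 2 neighbors: aszm, oxvn.
deg(lboa) = 2; N(lboa) = {qqvo, racy}.
Vertex tucm has 2 neighbors: uksr, hjrt.
deg(saii) = 2; N(saii) = {gsra, fnwy}.
deg(v) = 2 for all v (|V|=27); connected 2-regular on 27 ⇒ C_{27}.
Distinct eigenvalues (to 6 d.p.): [2.0, 1.94609, 1.787265, 1.532089, 1.194317, 0.79216, 0.347296, -0.11629, -0.573606, -1.0, -1.372483, -1.670976, -1.879385, -1.986477].
Lovász (edge-transitive): ϑ = −27·(-2*cos(pi/27))/((2)−(-2*cos(pi/27))) = 27*cos(pi/27)/(cos(pi/27) + 1).
= 13.4542… (decimal).
Lovász sandwich 13 ≤ 27*cos(pi/27)/(cos(pi/27) + 1) ≤ 14: both strict.

27*cos(pi/27)/(cos(pi/27) + 1)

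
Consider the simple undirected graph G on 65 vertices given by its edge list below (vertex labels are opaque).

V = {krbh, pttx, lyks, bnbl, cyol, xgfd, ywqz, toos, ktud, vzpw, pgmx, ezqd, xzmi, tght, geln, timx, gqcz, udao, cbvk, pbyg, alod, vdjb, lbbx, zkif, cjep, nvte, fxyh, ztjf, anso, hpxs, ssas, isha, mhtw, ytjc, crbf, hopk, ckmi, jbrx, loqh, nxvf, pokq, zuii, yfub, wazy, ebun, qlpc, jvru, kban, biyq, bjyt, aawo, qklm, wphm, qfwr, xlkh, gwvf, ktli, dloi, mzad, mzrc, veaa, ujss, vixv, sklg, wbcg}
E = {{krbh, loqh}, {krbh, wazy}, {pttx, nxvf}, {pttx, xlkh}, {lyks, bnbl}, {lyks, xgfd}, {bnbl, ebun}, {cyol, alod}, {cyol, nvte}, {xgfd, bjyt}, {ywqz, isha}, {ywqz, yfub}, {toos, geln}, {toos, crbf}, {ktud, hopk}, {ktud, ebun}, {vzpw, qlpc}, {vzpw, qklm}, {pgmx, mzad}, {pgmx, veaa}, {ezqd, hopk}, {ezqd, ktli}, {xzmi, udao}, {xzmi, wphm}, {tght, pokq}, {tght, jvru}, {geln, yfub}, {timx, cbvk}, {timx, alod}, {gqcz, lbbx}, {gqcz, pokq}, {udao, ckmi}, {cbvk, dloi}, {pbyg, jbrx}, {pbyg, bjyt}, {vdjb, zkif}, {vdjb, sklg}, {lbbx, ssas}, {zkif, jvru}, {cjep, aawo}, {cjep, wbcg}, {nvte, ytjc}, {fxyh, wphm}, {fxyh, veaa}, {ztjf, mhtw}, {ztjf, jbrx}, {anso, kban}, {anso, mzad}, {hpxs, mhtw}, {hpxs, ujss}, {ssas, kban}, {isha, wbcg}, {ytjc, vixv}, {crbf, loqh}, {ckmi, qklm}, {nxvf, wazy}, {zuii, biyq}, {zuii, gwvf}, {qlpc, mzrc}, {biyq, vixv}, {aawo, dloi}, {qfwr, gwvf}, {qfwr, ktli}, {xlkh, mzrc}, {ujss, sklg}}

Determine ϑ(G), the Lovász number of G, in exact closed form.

65*cos(pi/65)/(cos(pi/65) + 1)

deg(vdjb) = 2; N(vdjb) = {zkif, sklg}.
deg(hopk) = 2; N(hopk) = {ktud, ezqd}.
Vertex hpxs has 2 neighbors: mhtw, ujss.
N(aawo) = {cjep, dloi}, |N(aawo)| = 2.
deg(v) = 2 for all v (|V|=65); a single 65-cycle (edge-transitive).
The 33 distinct eigenvalues: [2.0, 1.991, 1.963, 1.916, 1.852, 1.771, 1.673, 1.559, 1.431, 1.29, 1.136, 0.972, 0.799, 0.618, 0.432, 0.241, 0.048, -0.145, -0.337, -0.525, -0.709, -0.886, -1.055, -1.214, -1.362, -1.497, -1.618, -1.724, -1.814, -1.887, -1.942, -1.979, -1.998].
Lovász: ϑ = −65(-2*cos(pi/65))/(2+-(-1)*2*cos(pi/65)) = 65*cos(pi/65)/(cos(pi/65) + 1).
= 32.4810… (decimal).
Lovász sandwich 32 ≤ 65*cos(pi/65)/(cos(pi/65) + 1) ≤ 33: both strict.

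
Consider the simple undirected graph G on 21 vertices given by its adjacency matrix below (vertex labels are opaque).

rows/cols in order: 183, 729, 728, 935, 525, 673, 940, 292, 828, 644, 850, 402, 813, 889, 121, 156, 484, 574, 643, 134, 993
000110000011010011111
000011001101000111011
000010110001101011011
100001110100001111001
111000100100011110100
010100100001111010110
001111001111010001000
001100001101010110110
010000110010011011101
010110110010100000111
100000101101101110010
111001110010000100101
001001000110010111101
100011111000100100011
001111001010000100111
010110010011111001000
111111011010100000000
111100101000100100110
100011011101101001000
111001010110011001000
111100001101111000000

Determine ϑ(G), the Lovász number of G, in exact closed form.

N(574) = {183, 729, 728, 935, 940, 828, 813, 156, 643, 134}, |N(574)| = 10.
Vertex 183 has 10 neighbors: 935, 525, 850, 402, 889, 484, 574, 643, 134, 993.
N(850) = {183, 940, 828, 644, 402, 813, 121, 156, 484, 134}, |N(850)| = 10.
deg(889) = 10; N(889) = {183, 525, 673, 940, 292, 828, 813, 156, 134, 993}.
Every vertex has degree 10 (N=21); this is K(7,2), the Kneser graph.
The 3 distinct eigenvalues: [10.0, 1.0, -4.0].
Lovász: ϑ = −21(-4)/(10+-1*(-4)) = 6.
ϑ(G) ≈ 6.00000.

6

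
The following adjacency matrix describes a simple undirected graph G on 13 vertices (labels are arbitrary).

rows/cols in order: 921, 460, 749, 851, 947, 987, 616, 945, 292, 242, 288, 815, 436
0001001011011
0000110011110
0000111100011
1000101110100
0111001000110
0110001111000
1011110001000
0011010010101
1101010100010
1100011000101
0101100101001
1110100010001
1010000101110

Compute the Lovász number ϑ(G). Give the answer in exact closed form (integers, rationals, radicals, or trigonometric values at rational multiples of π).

Vertex 921 has 6 neighbors: 851, 616, 292, 242, 815, 436.
deg(987) = 6; N(987) = {460, 749, 616, 945, 292, 242}.
Vertex 288 has 6 neighbors: 460, 851, 947, 945, 242, 436.
deg(815) = 6; N(815) = {921, 460, 749, 947, 292, 436}.
Every vertex has degree 6 (N=13); SR(13,6,2,3) — a Paley graph.
A has 3 distinct eigenvalues ≈ [6.0, 1.303, -2.303].
−13·(-sqrt(13)/2 - 1/2) / ((6)−(-sqrt(13)/2 - 1/2)) = sqrt(13) = ϑ(G).
ϑ(G) ≈ 3.605551275.

sqrt(13)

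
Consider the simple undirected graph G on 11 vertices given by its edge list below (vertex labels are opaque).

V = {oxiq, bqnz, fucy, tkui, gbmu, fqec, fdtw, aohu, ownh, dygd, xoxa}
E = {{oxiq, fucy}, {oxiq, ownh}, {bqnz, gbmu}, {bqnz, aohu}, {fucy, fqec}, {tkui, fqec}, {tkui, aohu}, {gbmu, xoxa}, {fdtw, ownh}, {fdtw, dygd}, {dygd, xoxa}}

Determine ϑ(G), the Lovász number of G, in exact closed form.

11*cos(pi/11)/(cos(pi/11) + 1)

Vertex tkui has 2 neighbors: fqec, aohu.
Vertex fqec has 2 neighbors: fucy, tkui.
N(aohu) = {bqnz, tkui}, |N(aohu)| = 2.
Vertex xoxa has 2 neighbors: gbmu, dygd.
11-vertex 2-regular graph: the odd cycle C_{11}.
The 6 distinct eigenvalues: [2.0, 1.682507, 0.83083, -0.28463, -1.309721, -1.918986].
Lovász: ϑ = −11(-2*cos(pi/11))/(2+-(-1)*2*cos(pi/11)) = 11*cos(pi/11)/(cos(pi/11) + 1).
ϑ(G) ≈ 5.386303.
Lovász sandwich 5 ≤ 11*cos(pi/11)/(cos(pi/11) + 1) ≤ 6: both strict.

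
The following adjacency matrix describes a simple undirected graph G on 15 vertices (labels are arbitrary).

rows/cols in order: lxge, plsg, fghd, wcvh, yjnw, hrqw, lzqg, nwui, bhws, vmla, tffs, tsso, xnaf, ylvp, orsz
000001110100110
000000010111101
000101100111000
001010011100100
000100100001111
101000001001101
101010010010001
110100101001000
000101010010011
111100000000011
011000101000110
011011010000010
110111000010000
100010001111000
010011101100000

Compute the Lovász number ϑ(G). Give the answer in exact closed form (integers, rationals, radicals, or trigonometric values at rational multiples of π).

N(wcvh) = {fghd, yjnw, nwui, bhws, vmla, xnaf}, |N(wcvh)| = 6.
Vertex bhws has 6 neighbors: wcvh, hrqw, nwui, tffs, ylvp, orsz.
deg(lzqg) = 6; N(lzqg) = {lxge, fghd, yjnw, nwui, tffs, orsz}.
Vertex plsg has 6 neighbors: nwui, vmla, tffs, tsso, xnaf, orsz.
Every vertex has degree 6 (N=15); this is K(6,2), the Kneser graph.
spec(A) ≈ [6.0, 1.0, -3.0] (distinct, 4 d.p.).
With N=15: ϑ(G) = 15·(-1*(-3))/(6−(-3)) = 5.
≈ 5.00000 (to 5 d.p.).

5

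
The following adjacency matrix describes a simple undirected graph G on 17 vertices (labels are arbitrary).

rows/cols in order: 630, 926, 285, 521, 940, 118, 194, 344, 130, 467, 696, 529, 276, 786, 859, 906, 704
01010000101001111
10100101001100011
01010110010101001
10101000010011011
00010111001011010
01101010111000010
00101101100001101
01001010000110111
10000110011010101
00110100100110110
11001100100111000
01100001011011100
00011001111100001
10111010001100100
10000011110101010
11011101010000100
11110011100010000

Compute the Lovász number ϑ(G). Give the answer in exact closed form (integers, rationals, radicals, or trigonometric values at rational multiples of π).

sqrt(17)

N(130) = {630, 118, 194, 467, 696, 276, 859, 704}, |N(130)| = 8.
N(118) = {926, 285, 940, 194, 130, 467, 696, 906}, |N(118)| = 8.
deg(926) = 8; N(926) = {630, 285, 118, 344, 696, 529, 906, 704}.
Vertex 696 has 8 neighbors: 630, 926, 940, 118, 130, 529, 276, 786.
deg(v) = 8 for all v (|V|=17); strongly regular (17,8,3,4).
A has 3 distinct eigenvalues ≈ [8.0, 1.562, -2.562].
ϑ = −N·λ_min/(λ_max−λ_min) = −17·(-sqrt(17)/2 - 1/2)/(8−(-sqrt(17)/2 - 1/2)) = sqrt(17).
Numerically 4.1231056.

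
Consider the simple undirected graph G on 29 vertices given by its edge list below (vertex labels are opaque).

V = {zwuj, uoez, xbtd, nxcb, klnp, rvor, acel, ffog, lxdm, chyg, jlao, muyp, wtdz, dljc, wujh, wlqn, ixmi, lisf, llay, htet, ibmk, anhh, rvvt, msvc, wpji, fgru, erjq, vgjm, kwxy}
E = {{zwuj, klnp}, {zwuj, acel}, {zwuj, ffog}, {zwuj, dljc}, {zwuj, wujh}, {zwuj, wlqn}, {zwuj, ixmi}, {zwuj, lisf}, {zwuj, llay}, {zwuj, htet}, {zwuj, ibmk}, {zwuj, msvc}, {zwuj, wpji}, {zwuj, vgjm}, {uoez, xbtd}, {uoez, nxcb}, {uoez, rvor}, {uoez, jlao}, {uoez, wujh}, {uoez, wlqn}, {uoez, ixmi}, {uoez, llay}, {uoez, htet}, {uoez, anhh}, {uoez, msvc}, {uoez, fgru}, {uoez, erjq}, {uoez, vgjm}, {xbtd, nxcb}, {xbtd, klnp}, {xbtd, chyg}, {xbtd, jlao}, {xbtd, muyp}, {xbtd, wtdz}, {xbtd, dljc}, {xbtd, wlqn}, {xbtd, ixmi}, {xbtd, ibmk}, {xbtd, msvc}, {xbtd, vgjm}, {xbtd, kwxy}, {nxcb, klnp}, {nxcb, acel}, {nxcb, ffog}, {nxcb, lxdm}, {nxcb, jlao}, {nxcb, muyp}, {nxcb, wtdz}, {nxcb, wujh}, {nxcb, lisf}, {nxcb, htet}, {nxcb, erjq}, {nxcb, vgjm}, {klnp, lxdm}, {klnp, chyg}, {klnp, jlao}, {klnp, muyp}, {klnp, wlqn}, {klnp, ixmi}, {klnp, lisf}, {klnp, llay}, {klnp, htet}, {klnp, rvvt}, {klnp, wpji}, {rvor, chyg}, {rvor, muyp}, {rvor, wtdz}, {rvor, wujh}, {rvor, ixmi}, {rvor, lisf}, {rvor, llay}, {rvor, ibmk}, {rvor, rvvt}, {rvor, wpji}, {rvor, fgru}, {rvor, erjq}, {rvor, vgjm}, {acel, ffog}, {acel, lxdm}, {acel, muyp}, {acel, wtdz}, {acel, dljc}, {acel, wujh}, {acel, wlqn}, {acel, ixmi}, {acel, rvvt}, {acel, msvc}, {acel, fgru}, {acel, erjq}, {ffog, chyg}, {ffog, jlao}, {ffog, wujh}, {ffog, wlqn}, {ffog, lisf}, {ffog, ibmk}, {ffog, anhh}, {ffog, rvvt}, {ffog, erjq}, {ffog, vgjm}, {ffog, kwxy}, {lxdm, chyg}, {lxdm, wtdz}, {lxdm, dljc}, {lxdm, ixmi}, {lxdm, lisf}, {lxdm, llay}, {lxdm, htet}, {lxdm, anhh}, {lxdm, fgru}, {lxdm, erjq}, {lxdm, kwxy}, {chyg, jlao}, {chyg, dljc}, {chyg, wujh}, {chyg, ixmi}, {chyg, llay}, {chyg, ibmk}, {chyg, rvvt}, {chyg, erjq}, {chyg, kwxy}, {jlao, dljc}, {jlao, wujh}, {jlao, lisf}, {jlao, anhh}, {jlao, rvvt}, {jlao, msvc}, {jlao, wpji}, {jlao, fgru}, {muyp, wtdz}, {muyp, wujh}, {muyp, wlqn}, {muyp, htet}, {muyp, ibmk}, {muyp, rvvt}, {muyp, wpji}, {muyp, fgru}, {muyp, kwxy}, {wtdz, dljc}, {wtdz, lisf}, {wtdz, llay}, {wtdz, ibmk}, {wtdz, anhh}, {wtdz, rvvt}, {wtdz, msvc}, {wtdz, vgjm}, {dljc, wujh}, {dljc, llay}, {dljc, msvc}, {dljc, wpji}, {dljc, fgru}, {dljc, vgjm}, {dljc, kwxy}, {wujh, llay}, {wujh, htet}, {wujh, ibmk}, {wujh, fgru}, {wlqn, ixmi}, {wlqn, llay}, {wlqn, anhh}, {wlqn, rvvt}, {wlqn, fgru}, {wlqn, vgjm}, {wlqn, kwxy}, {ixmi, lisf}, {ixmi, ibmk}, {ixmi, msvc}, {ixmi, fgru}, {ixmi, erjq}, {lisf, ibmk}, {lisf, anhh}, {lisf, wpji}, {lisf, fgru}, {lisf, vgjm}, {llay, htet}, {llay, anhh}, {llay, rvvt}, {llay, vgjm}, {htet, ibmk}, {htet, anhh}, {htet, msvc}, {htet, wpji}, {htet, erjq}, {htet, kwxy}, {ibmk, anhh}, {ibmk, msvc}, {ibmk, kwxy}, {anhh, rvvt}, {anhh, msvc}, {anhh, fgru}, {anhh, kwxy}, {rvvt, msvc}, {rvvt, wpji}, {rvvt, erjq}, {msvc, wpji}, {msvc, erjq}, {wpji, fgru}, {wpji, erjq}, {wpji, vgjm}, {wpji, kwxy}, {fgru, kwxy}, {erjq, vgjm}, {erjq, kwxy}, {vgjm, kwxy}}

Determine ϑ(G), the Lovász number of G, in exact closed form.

sqrt(29)

deg(anhh) = 14; N(anhh) = {uoez, ffog, lxdm, jlao, wtdz, wlqn, lisf, llay, htet, ibmk, rvvt, msvc, fgru, kwxy}.
deg(ibmk) = 14; N(ibmk) = {zwuj, xbtd, rvor, ffog, chyg, muyp, wtdz, wujh, ixmi, lisf, htet, anhh, msvc, kwxy}.
Vertex acel has 14 neighbors: zwuj, nxcb, ffog, lxdm, muyp, wtdz, dljc, wujh, wlqn, ixmi, rvvt, msvc, fgru, erjq.
N(lxdm) = {nxcb, klnp, acel, chyg, wtdz, dljc, ixmi, lisf, llay, htet, anhh, fgru, erjq, kwxy}, |N(lxdm)| = 14.
G on 29 vertices is 14-regular; SR(29,14,6,7) — a Paley graph.
Distinct eigenvalues (to 5 d.p.): [14.0, 2.19258, -3.19258].
Lovász: ϑ = −29(-sqrt(29)/2 - 1/2)/(14+-(-sqrt(29)/2 - 1/2)) = sqrt(29).
= 5.38516… (decimal).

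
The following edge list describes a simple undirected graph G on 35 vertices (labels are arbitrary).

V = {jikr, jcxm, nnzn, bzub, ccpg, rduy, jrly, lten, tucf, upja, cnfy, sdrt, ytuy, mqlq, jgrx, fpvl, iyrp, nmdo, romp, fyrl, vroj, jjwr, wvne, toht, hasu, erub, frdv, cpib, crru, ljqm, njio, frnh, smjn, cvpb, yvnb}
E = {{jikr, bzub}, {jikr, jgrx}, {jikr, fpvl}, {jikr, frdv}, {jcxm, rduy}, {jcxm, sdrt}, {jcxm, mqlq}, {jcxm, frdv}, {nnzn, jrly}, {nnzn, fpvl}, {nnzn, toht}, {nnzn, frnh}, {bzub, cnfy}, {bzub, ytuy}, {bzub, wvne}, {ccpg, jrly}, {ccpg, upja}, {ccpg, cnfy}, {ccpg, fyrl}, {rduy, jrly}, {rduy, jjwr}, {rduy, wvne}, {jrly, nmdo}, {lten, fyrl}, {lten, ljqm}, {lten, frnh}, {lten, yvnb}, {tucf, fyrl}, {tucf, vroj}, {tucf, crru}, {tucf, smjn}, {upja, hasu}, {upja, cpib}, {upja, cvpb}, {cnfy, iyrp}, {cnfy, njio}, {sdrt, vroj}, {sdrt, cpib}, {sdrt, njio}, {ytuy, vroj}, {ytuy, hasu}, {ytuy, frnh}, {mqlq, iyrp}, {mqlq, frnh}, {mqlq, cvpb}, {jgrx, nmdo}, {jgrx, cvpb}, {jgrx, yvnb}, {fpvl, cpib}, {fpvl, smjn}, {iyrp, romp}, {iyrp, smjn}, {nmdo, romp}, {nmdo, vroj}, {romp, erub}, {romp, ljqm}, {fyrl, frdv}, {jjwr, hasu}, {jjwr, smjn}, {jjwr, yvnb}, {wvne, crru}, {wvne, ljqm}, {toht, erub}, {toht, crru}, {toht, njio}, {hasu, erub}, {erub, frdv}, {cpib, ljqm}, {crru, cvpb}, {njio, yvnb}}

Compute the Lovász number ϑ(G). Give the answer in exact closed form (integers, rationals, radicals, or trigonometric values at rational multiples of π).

15

Vertex ytuy has 4 neighbors: bzub, vroj, hasu, frnh.
N(frdv) = {jikr, jcxm, fyrl, erub}, |N(frdv)| = 4.
Vertex lten has 4 neighbors: fyrl, ljqm, frnh, yvnb.
deg(romp) = 4; N(romp) = {iyrp, nmdo, erub, ljqm}.
Regular of degree 4 on 35 vertices: Kneser K(7,3) on C(7,3)=35 vertices.
The 4 distinct eigenvalues: [4.0, 2.0, -1.0, -3.0].
ϑ = −N·λ_min/(λ_max−λ_min) = −35·(-3)/(4−(-3)) = 15.
ϑ(G) ≈ 15.00000000.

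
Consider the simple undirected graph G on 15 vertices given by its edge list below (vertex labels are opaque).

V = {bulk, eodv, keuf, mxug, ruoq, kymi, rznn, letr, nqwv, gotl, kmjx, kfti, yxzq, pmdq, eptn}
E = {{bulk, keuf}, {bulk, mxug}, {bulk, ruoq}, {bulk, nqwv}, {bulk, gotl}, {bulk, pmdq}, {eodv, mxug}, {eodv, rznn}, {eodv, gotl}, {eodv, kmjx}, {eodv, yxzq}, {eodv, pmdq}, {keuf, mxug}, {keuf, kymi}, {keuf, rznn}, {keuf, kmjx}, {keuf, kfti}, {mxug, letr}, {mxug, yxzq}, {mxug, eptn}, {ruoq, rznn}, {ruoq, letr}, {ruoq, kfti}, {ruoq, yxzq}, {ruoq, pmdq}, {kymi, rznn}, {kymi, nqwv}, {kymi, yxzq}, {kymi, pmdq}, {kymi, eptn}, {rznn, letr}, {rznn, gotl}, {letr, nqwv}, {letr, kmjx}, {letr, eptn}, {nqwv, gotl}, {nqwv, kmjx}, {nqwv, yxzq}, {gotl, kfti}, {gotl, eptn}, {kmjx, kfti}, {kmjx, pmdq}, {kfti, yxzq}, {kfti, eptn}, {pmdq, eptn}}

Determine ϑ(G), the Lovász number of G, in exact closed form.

5

deg(keuf) = 6; N(keuf) = {bulk, mxug, kymi, rznn, kmjx, kfti}.
Vertex bulk has 6 neighbors: keuf, mxug, ruoq, nqwv, gotl, pmdq.
N(eodv) = {mxug, rznn, gotl, kmjx, yxzq, pmdq}, |N(eodv)| = 6.
deg(kymi) = 6; N(kymi) = {keuf, rznn, nqwv, yxzq, pmdq, eptn}.
G on 15 vertices is 6-regular; Kneser-type, 2-subsets of [6].
spec(A) ≈ [6.0, 1.0, -3.0] (distinct, 6 d.p.).
Lovász: ϑ = −15(-3)/(6+-1*(-3)) = 5.
= 5.00000000… (decimal).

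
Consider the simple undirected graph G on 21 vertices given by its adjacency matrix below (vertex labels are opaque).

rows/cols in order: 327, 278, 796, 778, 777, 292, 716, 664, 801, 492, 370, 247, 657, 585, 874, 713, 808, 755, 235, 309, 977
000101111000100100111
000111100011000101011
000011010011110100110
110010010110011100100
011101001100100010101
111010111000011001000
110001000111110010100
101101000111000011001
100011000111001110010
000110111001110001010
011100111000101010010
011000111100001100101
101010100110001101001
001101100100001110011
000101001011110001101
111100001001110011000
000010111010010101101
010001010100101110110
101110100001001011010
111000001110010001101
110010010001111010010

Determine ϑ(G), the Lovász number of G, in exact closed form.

deg(713) = 10; N(713) = {327, 278, 796, 778, 801, 247, 657, 585, 808, 755}.
N(808) = {777, 716, 664, 801, 370, 585, 713, 755, 235, 977}, |N(808)| = 10.
deg(796) = 10; N(796) = {777, 292, 664, 370, 247, 657, 585, 713, 235, 309}.
N(309) = {327, 278, 796, 801, 492, 370, 585, 755, 235, 977}, |N(309)| = 10.
Every vertex has degree 10 (N=21); Kneser-type, 2-subsets of [7].
spec(A) ≈ [10.0, 1.0, -4.0] (distinct, 4 d.p.).
Lovász: ϑ = −21(-4)/(10+-1*(-4)) = 6.
= 6.000000000… (decimal).

6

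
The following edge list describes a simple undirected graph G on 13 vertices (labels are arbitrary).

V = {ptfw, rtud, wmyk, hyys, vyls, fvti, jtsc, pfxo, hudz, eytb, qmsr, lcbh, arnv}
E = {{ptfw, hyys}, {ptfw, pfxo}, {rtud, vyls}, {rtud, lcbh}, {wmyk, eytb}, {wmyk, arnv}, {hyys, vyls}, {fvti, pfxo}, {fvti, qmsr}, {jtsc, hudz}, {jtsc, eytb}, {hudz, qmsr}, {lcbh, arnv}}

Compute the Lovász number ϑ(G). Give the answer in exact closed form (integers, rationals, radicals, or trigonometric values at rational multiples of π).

Vertex pfxo has 2 neighbors: ptfw, fvti.
deg(eytb) = 2; N(eytb) = {wmyk, jtsc}.
deg(vyls) = 2; N(vyls) = {rtud, hyys}.
deg(jtsc) = 2; N(jtsc) = {hudz, eytb}.
2-regular, N=13; the odd cycle C_{13}.
Distinct eigenvalues (to 6 d.p.): [2.0, 1.770912, 1.136129, 0.241073, -0.70921, -1.497021, -1.941884].
Lovász (edge-transitive): ϑ = −13·(-2*cos(pi/13))/((2)−(-2*cos(pi/13))) = 13*cos(pi/13)/(cos(pi/13) + 1).
= 6.40417… (decimal).
Lovász sandwich 6 ≤ 13*cos(pi/13)/(cos(pi/13) + 1) ≤ 7: both strict.

13*cos(pi/13)/(cos(pi/13) + 1)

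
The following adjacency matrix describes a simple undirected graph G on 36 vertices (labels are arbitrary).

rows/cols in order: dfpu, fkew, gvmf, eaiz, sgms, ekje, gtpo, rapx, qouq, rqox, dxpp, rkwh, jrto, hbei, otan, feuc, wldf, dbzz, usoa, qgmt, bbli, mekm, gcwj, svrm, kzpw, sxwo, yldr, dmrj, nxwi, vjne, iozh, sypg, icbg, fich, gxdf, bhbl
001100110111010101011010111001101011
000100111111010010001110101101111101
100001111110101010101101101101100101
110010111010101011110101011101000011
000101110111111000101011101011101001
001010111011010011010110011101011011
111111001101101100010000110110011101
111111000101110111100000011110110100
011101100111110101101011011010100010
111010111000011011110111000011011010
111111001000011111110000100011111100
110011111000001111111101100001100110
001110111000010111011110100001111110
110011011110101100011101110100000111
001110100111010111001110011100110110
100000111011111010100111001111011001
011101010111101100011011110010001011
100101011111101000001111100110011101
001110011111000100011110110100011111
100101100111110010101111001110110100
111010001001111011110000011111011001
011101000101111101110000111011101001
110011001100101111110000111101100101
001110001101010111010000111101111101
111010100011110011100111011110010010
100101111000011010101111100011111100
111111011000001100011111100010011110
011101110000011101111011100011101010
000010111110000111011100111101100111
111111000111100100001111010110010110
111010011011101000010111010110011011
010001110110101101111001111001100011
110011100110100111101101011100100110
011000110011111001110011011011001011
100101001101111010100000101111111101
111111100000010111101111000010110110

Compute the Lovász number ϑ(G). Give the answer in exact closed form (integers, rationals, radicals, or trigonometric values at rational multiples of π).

deg(gcwj) = 21; N(gcwj) = {dfpu, fkew, sgms, ekje, qouq, rqox, jrto, otan, feuc, wldf, dbzz, usoa, qgmt, kzpw, sxwo, yldr, dmrj, vjne, iozh, fich, bhbl}.
deg(qouq) = 21; N(qouq) = {fkew, gvmf, eaiz, ekje, gtpo, rqox, dxpp, rkwh, jrto, hbei, feuc, dbzz, usoa, bbli, gcwj, svrm, sxwo, yldr, nxwi, iozh, gxdf}.
N(gvmf) = {dfpu, ekje, gtpo, rapx, qouq, rqox, dxpp, jrto, otan, wldf, usoa, bbli, mekm, svrm, kzpw, yldr, dmrj, vjne, iozh, fich, bhbl}, |N(gvmf)| = 21.
Vertex sgms has 21 neighbors: eaiz, ekje, gtpo, rapx, rqox, dxpp, rkwh, jrto, hbei, otan, usoa, bbli, gcwj, svrm, kzpw, yldr, nxwi, vjne, iozh, icbg, bhbl.
G on 36 vertices is 21-regular; Kneser K(9,2) on C(9,2)=36 vertices.
Distinct eigenvalues (to 6 d.p.): [21.0, 1.0, -6.0].
Lovász: ϑ = −36(-6)/(21+-1*(-6)) = 8.
Numerically 8.0000000.

8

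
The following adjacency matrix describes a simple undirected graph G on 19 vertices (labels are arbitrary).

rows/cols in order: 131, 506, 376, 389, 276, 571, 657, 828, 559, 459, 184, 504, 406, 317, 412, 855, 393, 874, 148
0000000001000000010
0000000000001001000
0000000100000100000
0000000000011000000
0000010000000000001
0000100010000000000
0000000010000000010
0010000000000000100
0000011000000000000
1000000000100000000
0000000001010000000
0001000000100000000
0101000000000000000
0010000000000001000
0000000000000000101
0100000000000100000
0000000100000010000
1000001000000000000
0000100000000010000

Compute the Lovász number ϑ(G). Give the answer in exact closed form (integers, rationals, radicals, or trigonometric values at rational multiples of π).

N(317) = {376, 855}, |N(317)| = 2.
N(571) = {276, 559}, |N(571)| = 2.
N(412) = {393, 148}, |N(412)| = 2.
N(459) = {131, 184}, |N(459)| = 2.
2-regular, N=19; the odd cycle C_{19}.
A has 10 distinct eigenvalues ≈ [2.0, 1.891634, 1.578281, 1.093896, 0.490971, -0.165159, -0.803391, -1.354563, -1.758948, -1.972723].
With N=19: ϑ(G) = 19·(-(-1)*2*cos(pi/19))/(2−(-2*cos(pi/19))) = 19*cos(pi/19)/(cos(pi/19) + 1).
ϑ(G) ≈ 9.43477137.
Lovász sandwich 9 ≤ 19*cos(pi/19)/(cos(pi/19) + 1) ≤ 10: both strict.

19*cos(pi/19)/(cos(pi/19) + 1)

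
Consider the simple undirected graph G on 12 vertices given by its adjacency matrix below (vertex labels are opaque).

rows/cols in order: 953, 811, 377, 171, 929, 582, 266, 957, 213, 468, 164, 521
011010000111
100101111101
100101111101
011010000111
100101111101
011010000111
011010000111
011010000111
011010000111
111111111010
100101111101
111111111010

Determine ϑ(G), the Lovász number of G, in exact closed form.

6

N(521) = {953, 811, 377, 171, 929, 582, 266, 957, 213, 164}, |N(521)| = 10.
deg(582) = 6; N(582) = {811, 377, 929, 468, 164, 521}.
N(468) = {953, 811, 377, 171, 929, 582, 266, 957, 213, 164}, |N(468)| = 10.
N(171) = {811, 377, 929, 468, 164, 521}, |N(171)| = 6.
G = K_{6,4,2}: α = 6 = χ(Ḡ), so ϑ = 6.
≈ 6.00000 (to 5 d.p.).
Sandwich: α(G)=6 ≤ ϑ(G)=6 ≤ χ(Ḡ)=6 (collapsed).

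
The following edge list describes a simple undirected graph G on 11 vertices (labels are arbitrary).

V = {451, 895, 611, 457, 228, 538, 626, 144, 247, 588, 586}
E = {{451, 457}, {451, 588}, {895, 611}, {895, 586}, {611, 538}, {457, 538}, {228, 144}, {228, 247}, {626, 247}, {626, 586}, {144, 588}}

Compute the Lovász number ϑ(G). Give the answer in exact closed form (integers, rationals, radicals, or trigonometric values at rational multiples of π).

Vertex 538 has 2 neighbors: 611, 457.
N(228) = {144, 247}, |N(228)| = 2.
deg(895) = 2; N(895) = {611, 586}.
Vertex 611 has 2 neighbors: 895, 538.
Every vertex has degree 2 (N=11); this is C_{11}, the 11-cycle.
Distinct eigenvalues (to 3 d.p.): [2.0, 1.683, 0.831, -0.285, -1.31, -1.919].
−11·(-2*cos(pi/11)) / ((2)−(-2*cos(pi/11))) = 11*cos(pi/11)/(cos(pi/11) + 1) = ϑ(G).
ϑ(G) ≈ 5.3863.
α=5, χ(Ḡ)=6; ϑ=11*cos(pi/11)/(cos(pi/11) + 1) lies between (both strict).

11*cos(pi/11)/(cos(pi/11) + 1)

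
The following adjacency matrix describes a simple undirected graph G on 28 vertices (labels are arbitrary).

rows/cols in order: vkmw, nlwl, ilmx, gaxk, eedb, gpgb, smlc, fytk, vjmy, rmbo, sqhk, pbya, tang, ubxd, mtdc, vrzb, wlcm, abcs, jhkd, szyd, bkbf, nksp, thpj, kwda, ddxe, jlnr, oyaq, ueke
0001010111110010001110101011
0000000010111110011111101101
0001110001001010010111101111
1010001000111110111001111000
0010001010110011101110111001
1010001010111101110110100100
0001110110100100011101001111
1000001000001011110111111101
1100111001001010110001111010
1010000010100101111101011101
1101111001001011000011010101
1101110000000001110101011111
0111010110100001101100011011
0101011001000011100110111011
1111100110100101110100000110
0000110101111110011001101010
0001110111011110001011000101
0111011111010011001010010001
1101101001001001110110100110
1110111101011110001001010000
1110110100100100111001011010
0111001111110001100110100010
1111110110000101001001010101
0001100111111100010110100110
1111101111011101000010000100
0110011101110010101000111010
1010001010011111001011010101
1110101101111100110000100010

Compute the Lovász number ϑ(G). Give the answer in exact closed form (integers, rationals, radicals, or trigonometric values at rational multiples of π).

7

N(mtdc) = {vkmw, nlwl, ilmx, gaxk, eedb, fytk, vjmy, sqhk, ubxd, vrzb, wlcm, abcs, szyd, jlnr, oyaq}, |N(mtdc)| = 15.
deg(bkbf) = 15; N(bkbf) = {vkmw, nlwl, ilmx, eedb, gpgb, fytk, sqhk, ubxd, wlcm, abcs, jhkd, nksp, kwda, ddxe, oyaq}.
Vertex gaxk has 15 neighbors: vkmw, ilmx, smlc, sqhk, pbya, tang, ubxd, mtdc, wlcm, abcs, jhkd, nksp, thpj, kwda, ddxe.
deg(vkmw) = 15; N(vkmw) = {gaxk, gpgb, fytk, vjmy, rmbo, sqhk, pbya, mtdc, jhkd, szyd, bkbf, thpj, ddxe, oyaq, ueke}.
G on 28 vertices is 15-regular; this is K(8,2), the Kneser graph.
Distinct eigenvalues (to 3 d.p.): [15.0, 1.0, -5.0].
λ_max=15, λ_min=-5; ϑ = −28·λ_min/(λ_max−λ_min) = 7.
ϑ(G) ≈ 7.0000000.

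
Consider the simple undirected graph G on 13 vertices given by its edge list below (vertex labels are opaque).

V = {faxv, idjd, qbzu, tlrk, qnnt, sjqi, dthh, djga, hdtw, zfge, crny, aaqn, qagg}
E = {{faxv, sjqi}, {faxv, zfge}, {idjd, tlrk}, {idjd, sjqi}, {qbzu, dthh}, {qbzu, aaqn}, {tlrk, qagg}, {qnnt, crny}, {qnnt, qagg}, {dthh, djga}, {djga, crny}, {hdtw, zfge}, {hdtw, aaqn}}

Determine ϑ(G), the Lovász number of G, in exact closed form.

13*cos(pi/13)/(cos(pi/13) + 1)

Vertex zfge has 2 neighbors: faxv, hdtw.
deg(hdtw) = 2; N(hdtw) = {zfge, aaqn}.
deg(qnnt) = 2; N(qnnt) = {crny, qagg}.
Vertex aaqn has 2 neighbors: qbzu, hdtw.
2-regular, N=13; this is C_{13}, the 13-cycle.
The 7 distinct eigenvalues: [2.0, 1.77091, 1.13613, 0.24107, -0.70921, -1.49702, -1.94188].
−13·(-2*cos(pi/13)) / ((2)−(-2*cos(pi/13))) = 13*cos(pi/13)/(cos(pi/13) + 1) = ϑ(G).
≈ 6.4041686 (to 7 d.p.).
Lovász sandwich 6 ≤ 13*cos(pi/13)/(cos(pi/13) + 1) ≤ 7: both strict.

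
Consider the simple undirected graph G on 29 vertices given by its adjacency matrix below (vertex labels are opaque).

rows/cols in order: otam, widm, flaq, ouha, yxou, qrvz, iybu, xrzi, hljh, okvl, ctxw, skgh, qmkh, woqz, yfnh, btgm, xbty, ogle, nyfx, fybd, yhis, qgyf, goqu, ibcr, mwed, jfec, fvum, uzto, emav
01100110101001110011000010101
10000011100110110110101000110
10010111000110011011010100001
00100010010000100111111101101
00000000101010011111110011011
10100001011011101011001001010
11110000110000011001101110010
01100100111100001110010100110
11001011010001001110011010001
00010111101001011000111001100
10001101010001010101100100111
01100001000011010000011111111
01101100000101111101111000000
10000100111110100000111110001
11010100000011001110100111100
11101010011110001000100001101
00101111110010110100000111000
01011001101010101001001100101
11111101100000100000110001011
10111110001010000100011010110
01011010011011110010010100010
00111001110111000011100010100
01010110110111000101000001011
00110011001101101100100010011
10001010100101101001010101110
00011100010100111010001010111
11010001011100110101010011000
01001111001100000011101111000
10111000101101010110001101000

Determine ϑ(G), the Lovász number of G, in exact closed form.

sqrt(29)

Vertex fybd has 14 neighbors: otam, flaq, ouha, yxou, qrvz, iybu, ctxw, qmkh, ogle, qgyf, goqu, mwed, fvum, uzto.
deg(qgyf) = 14; N(qgyf) = {flaq, ouha, yxou, xrzi, hljh, okvl, skgh, qmkh, woqz, nyfx, fybd, yhis, mwed, fvum}.
deg(yxou) = 14; N(yxou) = {hljh, ctxw, qmkh, btgm, xbty, ogle, nyfx, fybd, yhis, qgyf, mwed, jfec, uzto, emav}.
N(qrvz) = {otam, flaq, xrzi, okvl, ctxw, qmkh, woqz, yfnh, xbty, nyfx, fybd, goqu, jfec, uzto}, |N(qrvz)| = 14.
29-vertex 14-regular graph: SR(29,14,6,7) — a Paley graph.
A has 3 distinct eigenvalues ≈ [14.0, 2.193, -3.193].
With N=29: ϑ(G) = 29·(-(-sqrt(29)/2 - 1/2))/(14−(-sqrt(29)/2 - 1/2)) = sqrt(29).
Numerically 5.3852.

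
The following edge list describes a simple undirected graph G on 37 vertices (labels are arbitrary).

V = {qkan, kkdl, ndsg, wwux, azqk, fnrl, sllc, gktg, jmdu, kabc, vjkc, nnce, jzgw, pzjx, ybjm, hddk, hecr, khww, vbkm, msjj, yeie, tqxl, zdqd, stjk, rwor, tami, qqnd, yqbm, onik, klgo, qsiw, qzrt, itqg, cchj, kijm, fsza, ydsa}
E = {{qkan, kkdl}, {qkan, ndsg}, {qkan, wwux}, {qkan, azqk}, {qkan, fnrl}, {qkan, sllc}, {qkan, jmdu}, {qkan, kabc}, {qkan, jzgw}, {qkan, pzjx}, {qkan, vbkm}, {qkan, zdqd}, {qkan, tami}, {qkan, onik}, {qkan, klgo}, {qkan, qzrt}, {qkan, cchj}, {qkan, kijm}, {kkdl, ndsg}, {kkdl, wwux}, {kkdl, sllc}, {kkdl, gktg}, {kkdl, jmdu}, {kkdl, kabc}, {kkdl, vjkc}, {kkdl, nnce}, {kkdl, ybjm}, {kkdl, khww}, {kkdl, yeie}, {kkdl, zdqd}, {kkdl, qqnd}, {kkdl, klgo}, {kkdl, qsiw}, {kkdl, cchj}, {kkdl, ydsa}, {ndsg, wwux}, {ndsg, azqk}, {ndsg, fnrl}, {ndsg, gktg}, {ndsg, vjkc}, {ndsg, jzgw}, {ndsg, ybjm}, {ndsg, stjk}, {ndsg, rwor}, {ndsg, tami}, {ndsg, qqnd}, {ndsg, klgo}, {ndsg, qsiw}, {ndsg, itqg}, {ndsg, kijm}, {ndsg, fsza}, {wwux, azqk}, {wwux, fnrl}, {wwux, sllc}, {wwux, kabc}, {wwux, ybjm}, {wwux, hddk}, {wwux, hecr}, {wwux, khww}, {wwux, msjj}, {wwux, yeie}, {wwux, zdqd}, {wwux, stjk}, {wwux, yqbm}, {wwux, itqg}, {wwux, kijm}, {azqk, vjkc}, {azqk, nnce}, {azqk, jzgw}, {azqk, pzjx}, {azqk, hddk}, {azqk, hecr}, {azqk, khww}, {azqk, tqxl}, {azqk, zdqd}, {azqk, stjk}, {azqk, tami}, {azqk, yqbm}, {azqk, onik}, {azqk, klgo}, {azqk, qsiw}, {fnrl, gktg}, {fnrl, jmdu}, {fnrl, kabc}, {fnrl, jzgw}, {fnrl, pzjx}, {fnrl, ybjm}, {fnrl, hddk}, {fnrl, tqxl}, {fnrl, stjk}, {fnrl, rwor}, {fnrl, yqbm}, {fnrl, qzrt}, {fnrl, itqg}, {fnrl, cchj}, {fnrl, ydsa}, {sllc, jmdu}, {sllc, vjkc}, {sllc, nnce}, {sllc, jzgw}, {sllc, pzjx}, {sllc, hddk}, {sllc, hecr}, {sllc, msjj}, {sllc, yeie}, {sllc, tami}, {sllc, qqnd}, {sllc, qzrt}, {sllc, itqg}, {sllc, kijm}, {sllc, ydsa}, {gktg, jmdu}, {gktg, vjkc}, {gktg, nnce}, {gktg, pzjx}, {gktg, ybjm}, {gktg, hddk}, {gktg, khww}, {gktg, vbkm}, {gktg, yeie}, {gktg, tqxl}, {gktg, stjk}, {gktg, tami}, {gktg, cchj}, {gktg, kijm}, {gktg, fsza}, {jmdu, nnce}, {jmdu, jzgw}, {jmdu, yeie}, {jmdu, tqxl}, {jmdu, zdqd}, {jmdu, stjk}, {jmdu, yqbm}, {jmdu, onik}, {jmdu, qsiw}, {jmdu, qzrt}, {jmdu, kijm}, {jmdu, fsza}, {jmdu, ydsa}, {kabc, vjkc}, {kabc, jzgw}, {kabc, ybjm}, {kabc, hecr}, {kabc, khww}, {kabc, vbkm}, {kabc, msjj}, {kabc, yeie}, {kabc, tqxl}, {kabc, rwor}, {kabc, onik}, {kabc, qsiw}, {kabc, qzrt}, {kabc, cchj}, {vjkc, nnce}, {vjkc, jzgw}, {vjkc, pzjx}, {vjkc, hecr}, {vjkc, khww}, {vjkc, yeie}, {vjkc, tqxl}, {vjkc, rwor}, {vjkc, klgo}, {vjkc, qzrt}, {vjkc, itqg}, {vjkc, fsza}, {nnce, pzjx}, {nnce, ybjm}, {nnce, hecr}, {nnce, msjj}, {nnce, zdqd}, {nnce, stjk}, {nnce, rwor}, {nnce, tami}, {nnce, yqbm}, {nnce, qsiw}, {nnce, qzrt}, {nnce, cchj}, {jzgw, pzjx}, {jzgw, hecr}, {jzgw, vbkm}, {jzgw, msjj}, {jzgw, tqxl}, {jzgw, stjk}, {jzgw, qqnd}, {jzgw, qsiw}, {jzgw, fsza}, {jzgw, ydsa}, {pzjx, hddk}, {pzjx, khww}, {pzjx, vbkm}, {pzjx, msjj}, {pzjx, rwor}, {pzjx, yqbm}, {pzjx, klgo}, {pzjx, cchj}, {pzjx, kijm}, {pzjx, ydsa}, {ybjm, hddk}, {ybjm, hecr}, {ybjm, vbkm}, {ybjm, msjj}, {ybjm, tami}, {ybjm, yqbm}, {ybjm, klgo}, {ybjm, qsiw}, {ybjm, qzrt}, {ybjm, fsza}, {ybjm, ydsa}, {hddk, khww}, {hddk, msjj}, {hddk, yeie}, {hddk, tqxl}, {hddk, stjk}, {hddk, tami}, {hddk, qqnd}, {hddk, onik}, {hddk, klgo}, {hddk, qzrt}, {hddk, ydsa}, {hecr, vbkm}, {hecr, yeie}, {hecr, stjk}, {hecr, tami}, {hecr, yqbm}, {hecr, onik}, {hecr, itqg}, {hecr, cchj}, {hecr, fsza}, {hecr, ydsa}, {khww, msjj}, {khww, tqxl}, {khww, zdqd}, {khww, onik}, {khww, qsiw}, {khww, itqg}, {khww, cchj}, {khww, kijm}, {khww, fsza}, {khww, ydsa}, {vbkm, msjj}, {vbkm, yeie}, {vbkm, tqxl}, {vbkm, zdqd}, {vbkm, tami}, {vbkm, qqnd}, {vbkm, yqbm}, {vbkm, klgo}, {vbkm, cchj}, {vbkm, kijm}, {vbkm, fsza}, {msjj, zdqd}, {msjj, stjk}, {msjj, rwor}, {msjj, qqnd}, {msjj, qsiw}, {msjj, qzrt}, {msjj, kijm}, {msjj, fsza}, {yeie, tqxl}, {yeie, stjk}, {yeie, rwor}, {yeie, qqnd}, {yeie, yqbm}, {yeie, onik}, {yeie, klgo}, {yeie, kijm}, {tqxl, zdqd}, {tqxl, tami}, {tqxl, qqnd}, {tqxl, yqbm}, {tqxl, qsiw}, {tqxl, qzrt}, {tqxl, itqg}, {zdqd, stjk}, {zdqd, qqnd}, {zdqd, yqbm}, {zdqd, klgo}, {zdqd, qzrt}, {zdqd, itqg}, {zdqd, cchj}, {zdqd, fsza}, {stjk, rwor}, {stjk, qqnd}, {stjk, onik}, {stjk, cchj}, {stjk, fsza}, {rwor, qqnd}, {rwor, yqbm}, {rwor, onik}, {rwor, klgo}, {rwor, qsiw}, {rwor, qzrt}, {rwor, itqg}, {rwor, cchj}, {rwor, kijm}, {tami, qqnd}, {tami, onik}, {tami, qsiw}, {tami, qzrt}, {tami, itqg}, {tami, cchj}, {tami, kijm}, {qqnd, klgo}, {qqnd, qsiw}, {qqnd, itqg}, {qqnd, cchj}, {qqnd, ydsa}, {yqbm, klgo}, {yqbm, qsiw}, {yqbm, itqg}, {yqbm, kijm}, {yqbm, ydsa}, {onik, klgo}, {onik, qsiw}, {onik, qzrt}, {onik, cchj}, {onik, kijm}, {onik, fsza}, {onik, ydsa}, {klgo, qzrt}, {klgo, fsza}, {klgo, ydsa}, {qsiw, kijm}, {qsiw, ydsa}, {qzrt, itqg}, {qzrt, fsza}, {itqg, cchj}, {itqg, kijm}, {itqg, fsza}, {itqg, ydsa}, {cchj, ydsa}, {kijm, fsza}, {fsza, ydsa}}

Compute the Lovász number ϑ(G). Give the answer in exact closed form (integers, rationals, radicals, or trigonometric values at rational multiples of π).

sqrt(37)

Vertex tqxl has 18 neighbors: azqk, fnrl, gktg, jmdu, kabc, vjkc, jzgw, hddk, khww, vbkm, yeie, zdqd, tami, qqnd, yqbm, qsiw, qzrt, itqg.
deg(onik) = 18; N(onik) = {qkan, azqk, jmdu, kabc, hddk, hecr, khww, yeie, stjk, rwor, tami, klgo, qsiw, qzrt, cchj, kijm, fsza, ydsa}.
deg(stjk) = 18; N(stjk) = {ndsg, wwux, azqk, fnrl, gktg, jmdu, nnce, jzgw, hddk, hecr, msjj, yeie, zdqd, rwor, qqnd, onik, cchj, fsza}.
deg(qzrt) = 18; N(qzrt) = {qkan, fnrl, sllc, jmdu, kabc, vjkc, nnce, ybjm, hddk, msjj, tqxl, zdqd, rwor, tami, onik, klgo, itqg, fsza}.
deg(v) = 18 for all v (|V|=37); SR(37,18,8,9) — a Paley graph.
A has 3 distinct eigenvalues ≈ [18.0, 2.541381, -3.541381].
ϑ = −N·λ_min/(λ_max−λ_min) = −37·(-sqrt(37)/2 - 1/2)/(18−(-sqrt(37)/2 - 1/2)) = sqrt(37).
Numerically 6.082762530.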